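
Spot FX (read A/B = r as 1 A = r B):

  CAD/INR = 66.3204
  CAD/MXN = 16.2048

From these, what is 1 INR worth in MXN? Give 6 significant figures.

INR/MXN = 0.244341

1 INR ÷ 66.3204 = 0.0150783 CAD
0.0150783 CAD × 16.2048 = 0.244341 MXN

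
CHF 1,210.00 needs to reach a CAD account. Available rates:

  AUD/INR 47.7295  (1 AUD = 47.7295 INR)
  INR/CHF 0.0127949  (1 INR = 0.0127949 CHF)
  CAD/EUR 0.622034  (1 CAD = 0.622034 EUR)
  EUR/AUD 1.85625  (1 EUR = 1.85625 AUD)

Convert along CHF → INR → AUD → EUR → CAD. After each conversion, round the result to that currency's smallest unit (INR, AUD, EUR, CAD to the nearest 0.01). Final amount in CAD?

CAD 1,715.97

CHF 1,210.00 ÷ 0.0127949 = INR 94,568.93
INR 94,568.93 ÷ 47.7295 = AUD 1,981.35
AUD 1,981.35 ÷ 1.85625 = EUR 1,067.39
EUR 1,067.39 ÷ 0.622034 = CAD 1,715.97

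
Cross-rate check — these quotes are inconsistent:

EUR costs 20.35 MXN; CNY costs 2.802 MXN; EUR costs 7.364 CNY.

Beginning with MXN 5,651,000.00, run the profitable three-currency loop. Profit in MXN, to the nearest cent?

Profitable loop is MXN → EUR → CNY → MXN:
MXN 5,651,000.00 ÷ 20.35 = EUR 277,690.42
EUR 277,690.42 × 7.364 = CNY 2,044,912.24
CNY 2,044,912.24 × 2.802 = MXN 5,729,844.08
Profit = MXN 5,729,844.08 − MXN 5,651,000.00

Profit: MXN 78,844.08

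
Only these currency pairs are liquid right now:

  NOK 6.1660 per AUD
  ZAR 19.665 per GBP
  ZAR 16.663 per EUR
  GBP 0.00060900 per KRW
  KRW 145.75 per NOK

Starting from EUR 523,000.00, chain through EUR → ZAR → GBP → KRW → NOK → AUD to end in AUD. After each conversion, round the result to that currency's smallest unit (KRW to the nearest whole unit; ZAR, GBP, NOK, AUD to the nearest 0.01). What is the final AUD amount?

AUD 809,713.83

EUR 523,000.00 × 16.663 = ZAR 8,714,749.00
ZAR 8,714,749.00 ÷ 19.665 = GBP 443,160.39
GBP 443,160.39 ÷ 0.00060900 = KRW 727,685,369
KRW 727,685,369 ÷ 145.75 = NOK 4,992,695.50
NOK 4,992,695.50 ÷ 6.1660 = AUD 809,713.83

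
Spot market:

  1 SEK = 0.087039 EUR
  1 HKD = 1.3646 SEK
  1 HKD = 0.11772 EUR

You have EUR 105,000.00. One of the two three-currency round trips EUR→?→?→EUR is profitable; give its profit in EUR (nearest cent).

Profit: EUR 939.59

Profitable loop is EUR → HKD → SEK → EUR:
EUR 105,000.00 ÷ 0.11772 = HKD 891,946.99
HKD 891,946.99 × 1.3646 = SEK 1,217,150.87
SEK 1,217,150.87 × 0.087039 = EUR 105,939.59
Profit = EUR 105,939.59 − EUR 105,000.00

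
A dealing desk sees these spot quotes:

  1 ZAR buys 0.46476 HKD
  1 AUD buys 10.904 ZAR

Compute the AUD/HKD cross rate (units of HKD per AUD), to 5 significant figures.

AUD/HKD = 5.0677

1 AUD × 10.904 = 10.904 ZAR
10.904 ZAR × 0.46476 = 5.06774 HKD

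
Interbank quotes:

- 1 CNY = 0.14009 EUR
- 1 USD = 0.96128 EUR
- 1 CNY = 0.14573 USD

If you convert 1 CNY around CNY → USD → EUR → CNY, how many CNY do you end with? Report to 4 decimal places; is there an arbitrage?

Around CNY → USD → EUR → CNY: 1 × 0.14573 × 0.96128 ÷ 0.14009 = 0.999981
Product ≈ 1 (deviation 0.002%, within rounding noise).

1.0000 (no arbitrage)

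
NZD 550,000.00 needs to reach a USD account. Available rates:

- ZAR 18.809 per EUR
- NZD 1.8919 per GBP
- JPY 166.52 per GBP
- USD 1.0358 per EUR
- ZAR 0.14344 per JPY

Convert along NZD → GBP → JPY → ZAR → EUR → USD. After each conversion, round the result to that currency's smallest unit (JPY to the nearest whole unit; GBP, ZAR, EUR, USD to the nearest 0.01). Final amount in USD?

NZD 550,000.00 ÷ 1.8919 = GBP 290,713.04
GBP 290,713.04 × 166.52 = JPY 48,409,535
JPY 48,409,535 × 0.14344 = ZAR 6,943,863.70
ZAR 6,943,863.70 ÷ 18.809 = EUR 369,177.72
EUR 369,177.72 × 1.0358 = USD 382,394.28

USD 382,394.28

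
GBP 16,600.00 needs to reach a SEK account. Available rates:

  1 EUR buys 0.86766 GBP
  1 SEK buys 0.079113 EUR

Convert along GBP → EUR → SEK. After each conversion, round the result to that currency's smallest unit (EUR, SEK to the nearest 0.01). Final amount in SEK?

GBP 16,600.00 ÷ 0.86766 = EUR 19,131.92
EUR 19,131.92 ÷ 0.079113 = SEK 241,830.29

SEK 241,830.29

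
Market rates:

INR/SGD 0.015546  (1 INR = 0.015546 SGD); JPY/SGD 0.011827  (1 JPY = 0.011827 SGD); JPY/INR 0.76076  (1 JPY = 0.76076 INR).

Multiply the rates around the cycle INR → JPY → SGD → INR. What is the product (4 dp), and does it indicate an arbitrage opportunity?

Around INR → JPY → SGD → INR: 1 ÷ 0.76076 × 0.011827 ÷ 0.015546 = 1.000019
Product ≈ 1 (deviation 0.002%, within rounding noise).

1.0000 (no arbitrage)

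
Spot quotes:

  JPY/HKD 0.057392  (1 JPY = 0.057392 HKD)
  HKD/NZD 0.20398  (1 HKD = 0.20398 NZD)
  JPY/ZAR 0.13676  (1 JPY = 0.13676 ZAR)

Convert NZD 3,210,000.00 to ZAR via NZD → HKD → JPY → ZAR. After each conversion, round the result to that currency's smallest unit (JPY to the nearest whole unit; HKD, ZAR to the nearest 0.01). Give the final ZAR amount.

ZAR 37,499,474.11

NZD 3,210,000.00 ÷ 0.20398 = HKD 15,736,836.94
HKD 15,736,836.94 ÷ 0.057392 = JPY 274,199,138
JPY 274,199,138 × 0.13676 = ZAR 37,499,474.11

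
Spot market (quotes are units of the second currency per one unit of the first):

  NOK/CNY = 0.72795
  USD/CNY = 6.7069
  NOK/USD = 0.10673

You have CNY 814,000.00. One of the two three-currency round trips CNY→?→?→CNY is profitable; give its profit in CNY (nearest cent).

Profitable loop is CNY → USD → NOK → CNY:
CNY 814,000.00 ÷ 6.7069 = USD 121,367.55
USD 121,367.55 ÷ 0.10673 = NOK 1,137,145.57
NOK 1,137,145.57 × 0.72795 = CNY 827,785.12
Profit = CNY 827,785.12 − CNY 814,000.00

Profit: CNY 13,785.12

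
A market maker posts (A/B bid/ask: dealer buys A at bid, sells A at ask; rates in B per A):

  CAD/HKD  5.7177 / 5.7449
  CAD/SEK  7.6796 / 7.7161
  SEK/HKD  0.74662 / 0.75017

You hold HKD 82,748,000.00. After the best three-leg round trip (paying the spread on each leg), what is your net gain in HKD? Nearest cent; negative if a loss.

Best loop HKD → CAD → SEK → HKD:
HKD 82,748,000.00 ÷ 5.7449 (buy CAD at ask) = CAD 14,403,732.01
CAD 14,403,732.01 × 7.6796 (sell CAD at bid) = SEK 110,614,900.31
SEK 110,614,900.31 × 0.74662 (sell SEK at bid) = HKD 82,587,296.87

Net result: HKD -160,703.13 (no profitable arbitrage after spreads)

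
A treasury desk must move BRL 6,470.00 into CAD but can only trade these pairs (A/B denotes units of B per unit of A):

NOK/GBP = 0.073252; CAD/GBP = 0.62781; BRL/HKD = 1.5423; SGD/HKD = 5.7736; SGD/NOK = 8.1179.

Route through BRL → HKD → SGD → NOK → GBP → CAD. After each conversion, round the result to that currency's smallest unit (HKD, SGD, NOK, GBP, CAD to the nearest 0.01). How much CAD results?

CAD 1,637.06

BRL 6,470.00 × 1.5423 = HKD 9,978.68
HKD 9,978.68 ÷ 5.7736 = SGD 1,728.33
SGD 1,728.33 × 8.1179 = NOK 14,030.41
NOK 14,030.41 × 0.073252 = GBP 1,027.76
GBP 1,027.76 ÷ 0.62781 = CAD 1,637.06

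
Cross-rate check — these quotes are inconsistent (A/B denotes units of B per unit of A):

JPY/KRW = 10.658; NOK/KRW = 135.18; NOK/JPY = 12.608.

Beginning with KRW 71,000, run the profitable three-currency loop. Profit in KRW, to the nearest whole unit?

Profitable loop is KRW → JPY → NOK → KRW:
KRW 71,000 ÷ 10.658 = JPY 6,662
JPY 6,662 ÷ 12.608 = NOK 528.37
NOK 528.37 × 135.18 = KRW 71,425
Profit = KRW 71,425 − KRW 71,000

Profit: KRW 425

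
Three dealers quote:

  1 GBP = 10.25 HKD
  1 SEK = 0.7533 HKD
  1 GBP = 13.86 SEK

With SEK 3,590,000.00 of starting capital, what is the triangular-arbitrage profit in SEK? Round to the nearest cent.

Profit: SEK 66,804.82

Profitable loop is SEK → HKD → GBP → SEK:
SEK 3,590,000.00 × 0.7533 = HKD 2,704,347.00
HKD 2,704,347.00 ÷ 10.25 = GBP 263,838.73
GBP 263,838.73 × 13.86 = SEK 3,656,804.82
Profit = SEK 3,656,804.82 − SEK 3,590,000.00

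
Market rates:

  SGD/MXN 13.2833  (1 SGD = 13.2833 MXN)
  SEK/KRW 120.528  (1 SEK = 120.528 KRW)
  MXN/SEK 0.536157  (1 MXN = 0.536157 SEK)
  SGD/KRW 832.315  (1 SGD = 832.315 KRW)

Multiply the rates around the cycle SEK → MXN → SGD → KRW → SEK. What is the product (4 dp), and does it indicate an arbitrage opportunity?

0.9696 (arbitrage exists)

Around SEK → MXN → SGD → KRW → SEK: 1 ÷ 0.536157 ÷ 13.2833 × 832.315 ÷ 120.528 = 0.969621
Product < 1; profitable direction is SEK → KRW → SGD → MXN → SEK.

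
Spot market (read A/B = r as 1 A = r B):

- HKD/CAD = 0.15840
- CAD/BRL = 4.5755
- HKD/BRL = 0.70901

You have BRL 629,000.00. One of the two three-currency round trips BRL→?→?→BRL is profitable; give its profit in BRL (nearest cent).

Profit: BRL 13,971.94

Profitable loop is BRL → HKD → CAD → BRL:
BRL 629,000.00 ÷ 0.70901 = HKD 887,152.51
HKD 887,152.51 × 0.15840 = CAD 140,524.96
CAD 140,524.96 × 4.5755 = BRL 642,971.94
Profit = BRL 642,971.94 − BRL 629,000.00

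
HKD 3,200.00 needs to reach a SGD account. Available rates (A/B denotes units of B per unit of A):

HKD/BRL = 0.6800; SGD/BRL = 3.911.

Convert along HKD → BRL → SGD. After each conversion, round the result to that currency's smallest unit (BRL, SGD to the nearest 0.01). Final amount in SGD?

SGD 556.38

HKD 3,200.00 × 0.6800 = BRL 2,176.00
BRL 2,176.00 ÷ 3.911 = SGD 556.38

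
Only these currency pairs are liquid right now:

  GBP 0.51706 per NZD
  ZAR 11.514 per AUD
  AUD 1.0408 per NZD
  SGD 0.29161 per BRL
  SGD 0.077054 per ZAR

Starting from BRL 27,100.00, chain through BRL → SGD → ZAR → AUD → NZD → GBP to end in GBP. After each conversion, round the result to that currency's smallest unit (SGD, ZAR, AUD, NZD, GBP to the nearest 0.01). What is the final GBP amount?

BRL 27,100.00 × 0.29161 = SGD 7,902.63
SGD 7,902.63 ÷ 0.077054 = ZAR 102,559.63
ZAR 102,559.63 ÷ 11.514 = AUD 8,907.38
AUD 8,907.38 ÷ 1.0408 = NZD 8,558.21
NZD 8,558.21 × 0.51706 = GBP 4,425.11

GBP 4,425.11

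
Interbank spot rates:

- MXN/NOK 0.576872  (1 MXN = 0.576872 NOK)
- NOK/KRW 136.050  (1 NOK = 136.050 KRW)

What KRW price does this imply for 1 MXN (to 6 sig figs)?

MXN/KRW = 78.4834

1 MXN × 0.576872 = 0.576872 NOK
0.576872 NOK × 136.050 = 78.4834 KRW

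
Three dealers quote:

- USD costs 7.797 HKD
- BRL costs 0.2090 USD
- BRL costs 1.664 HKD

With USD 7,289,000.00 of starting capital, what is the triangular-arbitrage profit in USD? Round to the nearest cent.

Profitable loop is USD → BRL → HKD → USD:
USD 7,289,000.00 ÷ 0.2090 = BRL 34,875,598.09
BRL 34,875,598.09 × 1.664 = HKD 58,032,995.22
HKD 58,032,995.22 ÷ 7.797 = USD 7,442,990.28
Profit = USD 7,442,990.28 − USD 7,289,000.00

Profit: USD 153,990.28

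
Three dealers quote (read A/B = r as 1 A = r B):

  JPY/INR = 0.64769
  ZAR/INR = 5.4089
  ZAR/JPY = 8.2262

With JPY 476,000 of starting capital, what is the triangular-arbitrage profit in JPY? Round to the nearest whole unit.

Profitable loop is JPY → ZAR → INR → JPY:
JPY 476,000 ÷ 8.2262 = ZAR 57,863.90
ZAR 57,863.90 × 5.4089 = INR 312,980.04
INR 312,980.04 ÷ 0.64769 = JPY 483,225
Profit = JPY 483,225 − JPY 476,000

Profit: JPY 7,225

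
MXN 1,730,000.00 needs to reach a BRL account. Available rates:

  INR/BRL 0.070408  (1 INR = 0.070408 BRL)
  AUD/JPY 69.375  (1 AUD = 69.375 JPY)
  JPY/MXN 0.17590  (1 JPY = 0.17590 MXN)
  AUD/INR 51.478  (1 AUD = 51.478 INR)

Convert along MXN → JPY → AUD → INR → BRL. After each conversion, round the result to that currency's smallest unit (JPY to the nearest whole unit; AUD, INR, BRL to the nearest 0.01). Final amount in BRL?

MXN 1,730,000.00 ÷ 0.17590 = JPY 9,835,134
JPY 9,835,134 ÷ 69.375 = AUD 141,767.70
AUD 141,767.70 × 51.478 = INR 7,297,917.66
INR 7,297,917.66 × 0.070408 = BRL 513,831.79

BRL 513,831.79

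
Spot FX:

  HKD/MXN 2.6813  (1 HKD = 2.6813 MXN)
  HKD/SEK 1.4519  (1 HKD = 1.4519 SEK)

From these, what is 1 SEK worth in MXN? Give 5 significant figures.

SEK/MXN = 1.8468

1 SEK ÷ 1.4519 = 0.688753 HKD
0.688753 HKD × 2.6813 = 1.84675 MXN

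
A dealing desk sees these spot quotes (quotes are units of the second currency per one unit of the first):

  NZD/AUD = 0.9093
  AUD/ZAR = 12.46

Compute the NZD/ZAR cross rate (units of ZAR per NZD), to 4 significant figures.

NZD/ZAR = 11.33

1 NZD × 0.9093 = 0.9093 AUD
0.9093 AUD × 12.46 = 11.3299 ZAR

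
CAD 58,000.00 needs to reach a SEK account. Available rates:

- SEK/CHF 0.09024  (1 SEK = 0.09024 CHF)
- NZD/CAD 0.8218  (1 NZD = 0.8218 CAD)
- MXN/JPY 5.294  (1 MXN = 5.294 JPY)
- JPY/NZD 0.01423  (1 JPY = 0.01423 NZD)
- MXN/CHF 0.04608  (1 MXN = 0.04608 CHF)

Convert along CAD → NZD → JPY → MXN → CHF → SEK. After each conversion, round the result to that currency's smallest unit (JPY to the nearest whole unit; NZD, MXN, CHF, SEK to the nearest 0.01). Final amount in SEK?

SEK 478,394.73

CAD 58,000.00 ÷ 0.8218 = NZD 70,576.78
NZD 70,576.78 ÷ 0.01423 = JPY 4,959,717
JPY 4,959,717 ÷ 5.294 = MXN 936,856.25
MXN 936,856.25 × 0.04608 = CHF 43,170.34
CHF 43,170.34 ÷ 0.09024 = SEK 478,394.73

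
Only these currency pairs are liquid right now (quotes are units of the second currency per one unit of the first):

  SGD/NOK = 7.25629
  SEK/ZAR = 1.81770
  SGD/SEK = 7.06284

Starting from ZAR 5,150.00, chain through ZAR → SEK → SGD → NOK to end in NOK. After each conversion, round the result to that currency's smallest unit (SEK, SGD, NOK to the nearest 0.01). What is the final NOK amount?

ZAR 5,150.00 ÷ 1.81770 = SEK 2,833.25
SEK 2,833.25 ÷ 7.06284 = SGD 401.15
SGD 401.15 × 7.25629 = NOK 2,910.86

NOK 2,910.86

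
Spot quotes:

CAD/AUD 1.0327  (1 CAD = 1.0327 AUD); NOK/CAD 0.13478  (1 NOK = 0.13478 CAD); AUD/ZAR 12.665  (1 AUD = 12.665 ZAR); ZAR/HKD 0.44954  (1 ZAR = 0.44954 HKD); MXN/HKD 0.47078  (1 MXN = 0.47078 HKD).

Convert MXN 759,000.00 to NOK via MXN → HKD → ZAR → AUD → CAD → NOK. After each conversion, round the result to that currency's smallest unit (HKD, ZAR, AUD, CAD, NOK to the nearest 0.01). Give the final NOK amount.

MXN 759,000.00 × 0.47078 = HKD 357,322.02
HKD 357,322.02 ÷ 0.44954 = ZAR 794,861.46
ZAR 794,861.46 ÷ 12.665 = AUD 62,760.48
AUD 62,760.48 ÷ 1.0327 = CAD 60,773.20
CAD 60,773.20 ÷ 0.13478 = NOK 450,906.66

NOK 450,906.66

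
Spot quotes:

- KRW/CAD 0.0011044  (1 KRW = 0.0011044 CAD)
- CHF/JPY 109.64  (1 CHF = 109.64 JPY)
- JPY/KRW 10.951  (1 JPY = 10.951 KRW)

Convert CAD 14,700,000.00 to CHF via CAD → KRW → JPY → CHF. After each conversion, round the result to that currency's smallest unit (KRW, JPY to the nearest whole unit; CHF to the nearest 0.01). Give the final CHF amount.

CAD 14,700,000.00 ÷ 0.0011044 = KRW 13,310,394,784
KRW 13,310,394,784 ÷ 10.951 = JPY 1,215,450,167
JPY 1,215,450,167 ÷ 109.64 = CHF 11,085,827.86

CHF 11,085,827.86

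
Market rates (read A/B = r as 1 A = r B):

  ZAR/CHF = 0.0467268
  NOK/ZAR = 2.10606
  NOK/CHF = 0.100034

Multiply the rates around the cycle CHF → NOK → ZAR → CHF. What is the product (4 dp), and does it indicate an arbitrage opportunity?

0.9838 (arbitrage exists)

Around CHF → NOK → ZAR → CHF: 1 ÷ 0.100034 × 2.10606 × 0.0467268 = 0.983760
Product < 1; profitable direction is CHF → ZAR → NOK → CHF.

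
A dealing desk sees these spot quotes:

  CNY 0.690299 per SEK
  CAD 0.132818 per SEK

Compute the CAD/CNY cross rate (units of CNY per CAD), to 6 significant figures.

1 CAD ÷ 0.132818 = 7.5291 SEK
7.5291 SEK × 0.690299 = 5.19733 CNY

CAD/CNY = 5.19733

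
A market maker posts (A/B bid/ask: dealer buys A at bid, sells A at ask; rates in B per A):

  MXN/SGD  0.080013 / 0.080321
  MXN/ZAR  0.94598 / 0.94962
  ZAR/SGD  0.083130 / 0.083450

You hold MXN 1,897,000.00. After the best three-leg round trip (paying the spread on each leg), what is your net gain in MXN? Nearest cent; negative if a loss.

Best loop MXN → SGD → ZAR → MXN:
MXN 1,897,000.00 × 0.080013 (sell MXN at bid) = SGD 151,784.66
SGD 151,784.66 ÷ 0.083450 (buy ZAR at ask) = ZAR 1,818,869.51
ZAR 1,818,869.51 ÷ 0.94962 (buy MXN at ask) = MXN 1,915,365.64

Net profit: MXN 18,365.64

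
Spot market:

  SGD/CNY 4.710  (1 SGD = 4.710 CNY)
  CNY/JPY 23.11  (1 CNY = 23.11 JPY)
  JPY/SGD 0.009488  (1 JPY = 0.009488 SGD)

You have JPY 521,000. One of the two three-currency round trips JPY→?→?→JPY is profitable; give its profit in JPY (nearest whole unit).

Profitable loop is JPY → SGD → CNY → JPY:
JPY 521,000 × 0.009488 = SGD 4,943.25
SGD 4,943.25 × 4.710 = CNY 23,282.70
CNY 23,282.70 × 23.11 = JPY 538,063
Profit = JPY 538,063 − JPY 521,000

Profit: JPY 17,063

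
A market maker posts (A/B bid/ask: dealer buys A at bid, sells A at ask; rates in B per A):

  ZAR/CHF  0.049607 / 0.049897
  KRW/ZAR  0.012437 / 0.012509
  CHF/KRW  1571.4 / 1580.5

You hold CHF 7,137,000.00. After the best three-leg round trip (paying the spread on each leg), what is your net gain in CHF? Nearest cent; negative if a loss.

Best loop CHF → ZAR → KRW → CHF:
CHF 7,137,000.00 ÷ 0.049897 (buy ZAR at ask) = ZAR 143,034,651.38
ZAR 143,034,651.38 ÷ 0.012509 (buy KRW at ask) = KRW 11,434,539,242
KRW 11,434,539,242 ÷ 1580.5 (buy CHF at ask) = CHF 7,234,760.67

Net profit: CHF 97,760.67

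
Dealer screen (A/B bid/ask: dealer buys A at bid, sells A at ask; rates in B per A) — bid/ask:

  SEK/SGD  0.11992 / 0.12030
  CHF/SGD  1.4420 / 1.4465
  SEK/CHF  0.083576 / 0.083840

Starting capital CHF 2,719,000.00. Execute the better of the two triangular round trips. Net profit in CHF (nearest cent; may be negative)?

Net profit: CHF 4,895.38

Best loop CHF → SGD → SEK → CHF:
CHF 2,719,000.00 × 1.4420 (sell CHF at bid) = SGD 3,920,798.00
SGD 3,920,798.00 ÷ 0.12030 (buy SEK at ask) = SEK 32,591,837.07
SEK 32,591,837.07 × 0.083576 (sell SEK at bid) = CHF 2,723,895.38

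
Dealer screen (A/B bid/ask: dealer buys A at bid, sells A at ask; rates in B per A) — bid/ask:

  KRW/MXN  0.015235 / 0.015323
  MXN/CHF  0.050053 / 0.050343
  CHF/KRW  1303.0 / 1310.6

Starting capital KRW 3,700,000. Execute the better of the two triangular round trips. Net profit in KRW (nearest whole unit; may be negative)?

Best loop KRW → MXN → CHF → KRW:
KRW 3,700,000 × 0.015235 (sell KRW at bid) = MXN 56,369.50
MXN 56,369.50 × 0.050053 (sell MXN at bid) = CHF 2,821.46
CHF 2,821.46 × 1303.0 (sell CHF at bid) = KRW 3,676,366

Net result: KRW -23,634 (no profitable arbitrage after spreads)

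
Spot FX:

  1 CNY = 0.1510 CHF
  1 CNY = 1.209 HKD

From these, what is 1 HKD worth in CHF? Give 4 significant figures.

HKD/CHF = 0.1249

1 HKD ÷ 1.209 = 0.82713 CNY
0.82713 CNY × 0.1510 = 0.124897 CHF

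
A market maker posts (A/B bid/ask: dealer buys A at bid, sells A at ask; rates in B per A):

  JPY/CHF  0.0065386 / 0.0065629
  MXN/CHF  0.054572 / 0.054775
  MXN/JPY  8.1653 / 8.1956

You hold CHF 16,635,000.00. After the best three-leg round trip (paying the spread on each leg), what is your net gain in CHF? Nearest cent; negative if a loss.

Net profit: CHF 242,811.61

Best loop CHF → JPY → MXN → CHF:
CHF 16,635,000.00 ÷ 0.0065629 (buy JPY at ask) = JPY 2,534,702,647
JPY 2,534,702,647 ÷ 8.1956 (buy MXN at ask) = MXN 309,276,031.86
MXN 309,276,031.86 × 0.054572 (sell MXN at bid) = CHF 16,877,811.61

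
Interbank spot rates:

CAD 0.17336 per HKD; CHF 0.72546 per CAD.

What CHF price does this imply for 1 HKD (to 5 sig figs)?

HKD/CHF = 0.12577

1 HKD × 0.17336 = 0.17336 CAD
0.17336 CAD × 0.72546 = 0.125766 CHF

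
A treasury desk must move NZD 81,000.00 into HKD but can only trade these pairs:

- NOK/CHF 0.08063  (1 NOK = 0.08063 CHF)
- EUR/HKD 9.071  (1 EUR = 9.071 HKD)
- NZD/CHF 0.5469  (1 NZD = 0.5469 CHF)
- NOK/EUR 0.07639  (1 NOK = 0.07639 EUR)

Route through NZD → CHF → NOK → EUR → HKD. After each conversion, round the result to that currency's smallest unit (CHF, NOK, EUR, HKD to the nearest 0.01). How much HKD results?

NZD 81,000.00 × 0.5469 = CHF 44,298.90
CHF 44,298.90 ÷ 0.08063 = NOK 549,409.65
NOK 549,409.65 × 0.07639 = EUR 41,969.40
EUR 41,969.40 × 9.071 = HKD 380,704.43

HKD 380,704.43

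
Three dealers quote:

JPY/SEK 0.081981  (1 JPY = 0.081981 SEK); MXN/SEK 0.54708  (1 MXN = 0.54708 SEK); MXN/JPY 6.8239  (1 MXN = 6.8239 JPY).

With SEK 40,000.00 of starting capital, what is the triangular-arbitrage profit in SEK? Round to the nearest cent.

Profitable loop is SEK → MXN → JPY → SEK:
SEK 40,000.00 ÷ 0.54708 = MXN 73,115.45
MXN 73,115.45 × 6.8239 = JPY 498,933
JPY 498,933 × 0.081981 = SEK 40,902.99
Profit = SEK 40,902.99 − SEK 40,000.00

Profit: SEK 902.99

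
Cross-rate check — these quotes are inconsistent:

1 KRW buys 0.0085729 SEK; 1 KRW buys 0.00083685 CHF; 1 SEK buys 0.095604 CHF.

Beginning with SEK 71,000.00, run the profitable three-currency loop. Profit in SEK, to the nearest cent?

Profit: SEK 1,494.01

Profitable loop is SEK → KRW → CHF → SEK:
SEK 71,000.00 ÷ 0.0085729 = KRW 8,281,912
KRW 8,281,912 × 0.00083685 = CHF 6,930.72
CHF 6,930.72 ÷ 0.095604 = SEK 72,494.01
Profit = SEK 72,494.01 − SEK 71,000.00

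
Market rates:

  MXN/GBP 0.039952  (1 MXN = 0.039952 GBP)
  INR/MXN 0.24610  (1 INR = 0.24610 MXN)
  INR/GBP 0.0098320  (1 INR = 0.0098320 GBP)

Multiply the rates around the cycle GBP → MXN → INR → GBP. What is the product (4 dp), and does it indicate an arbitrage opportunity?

Around GBP → MXN → INR → GBP: 1 ÷ 0.039952 ÷ 0.24610 × 0.0098320 = 0.999981
Product ≈ 1 (deviation 0.002%, within rounding noise).

1.0000 (no arbitrage)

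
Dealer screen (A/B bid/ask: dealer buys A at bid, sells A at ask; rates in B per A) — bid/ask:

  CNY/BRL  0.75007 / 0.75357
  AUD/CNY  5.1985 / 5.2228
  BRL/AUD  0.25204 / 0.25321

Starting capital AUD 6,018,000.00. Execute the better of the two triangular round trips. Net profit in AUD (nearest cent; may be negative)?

Net profit: AUD 20,712.23

Best loop AUD → BRL → CNY → AUD:
AUD 6,018,000.00 ÷ 0.25321 (buy BRL at ask) = BRL 23,766,833.85
BRL 23,766,833.85 ÷ 0.75357 (buy CNY at ask) = CNY 31,538,986.23
CNY 31,538,986.23 ÷ 5.2228 (buy AUD at ask) = AUD 6,038,712.23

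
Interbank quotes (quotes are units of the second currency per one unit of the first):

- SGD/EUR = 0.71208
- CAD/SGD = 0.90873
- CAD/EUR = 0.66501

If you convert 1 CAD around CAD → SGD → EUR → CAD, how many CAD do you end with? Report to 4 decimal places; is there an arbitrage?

0.9731 (arbitrage exists)

Around CAD → SGD → EUR → CAD: 1 × 0.90873 × 0.71208 ÷ 0.66501 = 0.973051
Product < 1; profitable direction is CAD → EUR → SGD → CAD.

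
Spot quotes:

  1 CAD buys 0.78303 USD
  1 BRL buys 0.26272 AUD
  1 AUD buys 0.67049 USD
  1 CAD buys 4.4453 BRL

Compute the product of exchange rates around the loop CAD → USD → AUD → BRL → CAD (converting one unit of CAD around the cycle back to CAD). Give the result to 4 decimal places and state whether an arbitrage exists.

1.0000 (no arbitrage)

Around CAD → USD → AUD → BRL → CAD: 1 × 0.78303 ÷ 0.67049 ÷ 0.26272 ÷ 4.4453 = 0.999981
Product ≈ 1 (deviation 0.002%, within rounding noise).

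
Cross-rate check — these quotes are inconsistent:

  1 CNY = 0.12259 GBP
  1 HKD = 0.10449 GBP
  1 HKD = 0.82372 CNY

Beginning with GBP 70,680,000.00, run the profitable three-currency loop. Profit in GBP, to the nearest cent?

Profit: GBP 2,456,911.09

Profitable loop is GBP → CNY → HKD → GBP:
GBP 70,680,000.00 ÷ 0.12259 = CNY 576,555,999.67
CNY 576,555,999.67 ÷ 0.82372 = HKD 699,941,727.38
HKD 699,941,727.38 × 0.10449 = GBP 73,136,911.09
Profit = GBP 73,136,911.09 − GBP 70,680,000.00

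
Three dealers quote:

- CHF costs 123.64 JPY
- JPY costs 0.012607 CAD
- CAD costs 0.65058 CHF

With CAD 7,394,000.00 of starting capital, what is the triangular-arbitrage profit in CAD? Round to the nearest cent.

Profitable loop is CAD → CHF → JPY → CAD:
CAD 7,394,000.00 × 0.65058 = CHF 4,810,388.52
CHF 4,810,388.52 × 123.64 = JPY 594,756,437
JPY 594,756,437 × 0.012607 = CAD 7,498,094.40
Profit = CAD 7,498,094.40 − CAD 7,394,000.00

Profit: CAD 104,094.40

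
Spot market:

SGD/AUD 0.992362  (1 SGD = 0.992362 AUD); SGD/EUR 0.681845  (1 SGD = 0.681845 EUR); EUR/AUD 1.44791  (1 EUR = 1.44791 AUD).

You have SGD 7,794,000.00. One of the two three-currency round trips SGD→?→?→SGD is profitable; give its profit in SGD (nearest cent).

Profitable loop is SGD → AUD → EUR → SGD:
SGD 7,794,000.00 × 0.992362 = AUD 7,734,469.43
AUD 7,734,469.43 ÷ 1.44791 = EUR 5,341,816.43
EUR 5,341,816.43 ÷ 0.681845 = SGD 7,834,355.95
Profit = SGD 7,834,355.95 − SGD 7,794,000.00

Profit: SGD 40,355.95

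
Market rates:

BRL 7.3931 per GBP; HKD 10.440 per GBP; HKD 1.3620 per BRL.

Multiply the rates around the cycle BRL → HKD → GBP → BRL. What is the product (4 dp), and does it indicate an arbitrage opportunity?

Around BRL → HKD → GBP → BRL: 1 × 1.3620 ÷ 10.440 × 7.3931 = 0.964502
Product < 1; profitable direction is BRL → GBP → HKD → BRL.

0.9645 (arbitrage exists)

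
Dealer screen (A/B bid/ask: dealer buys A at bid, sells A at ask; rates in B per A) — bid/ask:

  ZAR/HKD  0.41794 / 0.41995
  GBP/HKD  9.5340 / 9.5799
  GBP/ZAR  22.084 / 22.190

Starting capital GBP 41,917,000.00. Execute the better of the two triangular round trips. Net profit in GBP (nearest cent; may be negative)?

Best loop GBP → HKD → ZAR → GBP:
GBP 41,917,000.00 × 9.5340 (sell GBP at bid) = HKD 399,636,678.00
HKD 399,636,678.00 ÷ 0.41995 (buy ZAR at ask) = ZAR 951,629,189.19
ZAR 951,629,189.19 ÷ 22.190 (buy GBP at ask) = GBP 42,885,497.48

Net profit: GBP 968,497.48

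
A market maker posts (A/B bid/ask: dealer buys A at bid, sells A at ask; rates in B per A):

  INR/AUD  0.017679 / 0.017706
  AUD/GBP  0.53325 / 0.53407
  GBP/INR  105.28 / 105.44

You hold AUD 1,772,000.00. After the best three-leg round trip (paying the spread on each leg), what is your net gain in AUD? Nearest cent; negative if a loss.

Best loop AUD → INR → GBP → AUD:
AUD 1,772,000.00 ÷ 0.017706 (buy INR at ask) = INR 100,079,069.24
INR 100,079,069.24 ÷ 105.44 (buy GBP at ask) = GBP 949,156.57
GBP 949,156.57 ÷ 0.53407 (buy AUD at ask) = AUD 1,777,213.80

Net profit: AUD 5,213.80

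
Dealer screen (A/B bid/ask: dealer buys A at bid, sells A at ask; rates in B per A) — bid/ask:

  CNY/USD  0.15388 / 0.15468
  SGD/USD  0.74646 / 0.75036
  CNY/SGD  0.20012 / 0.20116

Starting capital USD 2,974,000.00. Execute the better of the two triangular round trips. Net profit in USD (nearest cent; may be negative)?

Best loop USD → SGD → CNY → USD:
USD 2,974,000.00 ÷ 0.75036 (buy SGD at ask) = SGD 3,963,430.89
SGD 3,963,430.89 ÷ 0.20116 (buy CNY at ask) = CNY 19,702,877.74
CNY 19,702,877.74 × 0.15388 (sell CNY at bid) = USD 3,031,878.83

Net profit: USD 57,878.83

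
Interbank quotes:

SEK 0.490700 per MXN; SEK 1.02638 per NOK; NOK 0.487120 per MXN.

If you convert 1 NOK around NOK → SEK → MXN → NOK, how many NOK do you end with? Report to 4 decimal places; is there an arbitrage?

1.0189 (arbitrage exists)

Around NOK → SEK → MXN → NOK: 1 × 1.02638 ÷ 0.490700 × 0.487120 = 1.018892
Product > 1; profitable direction is NOK → SEK → MXN → NOK.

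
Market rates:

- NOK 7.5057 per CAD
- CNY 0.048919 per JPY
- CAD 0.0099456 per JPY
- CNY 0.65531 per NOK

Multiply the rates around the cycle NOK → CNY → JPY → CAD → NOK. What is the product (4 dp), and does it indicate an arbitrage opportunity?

Around NOK → CNY → JPY → CAD → NOK: 1 × 0.65531 ÷ 0.048919 × 0.0099456 × 7.5057 = 0.999980
Product ≈ 1 (deviation 0.002%, within rounding noise).

1.0000 (no arbitrage)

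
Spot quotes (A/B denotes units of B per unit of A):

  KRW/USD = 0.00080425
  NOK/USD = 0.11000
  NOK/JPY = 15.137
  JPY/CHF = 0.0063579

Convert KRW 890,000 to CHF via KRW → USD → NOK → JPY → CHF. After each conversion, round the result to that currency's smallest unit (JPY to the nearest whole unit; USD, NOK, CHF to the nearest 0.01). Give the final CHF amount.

KRW 890,000 × 0.00080425 = USD 715.78
USD 715.78 ÷ 0.11000 = NOK 6,507.09
NOK 6,507.09 × 15.137 = JPY 98,498
JPY 98,498 × 0.0063579 = CHF 626.24

CHF 626.24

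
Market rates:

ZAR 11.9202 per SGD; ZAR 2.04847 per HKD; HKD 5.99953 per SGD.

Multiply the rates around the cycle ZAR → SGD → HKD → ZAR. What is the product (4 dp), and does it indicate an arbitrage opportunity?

Around ZAR → SGD → HKD → ZAR: 1 ÷ 11.9202 × 5.99953 × 2.04847 = 1.031011
Product > 1; profitable direction is ZAR → SGD → HKD → ZAR.

1.0310 (arbitrage exists)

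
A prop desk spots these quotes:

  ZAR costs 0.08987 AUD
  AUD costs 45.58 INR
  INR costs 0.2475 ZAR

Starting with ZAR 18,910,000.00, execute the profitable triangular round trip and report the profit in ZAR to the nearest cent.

Profitable loop is ZAR → AUD → INR → ZAR:
ZAR 18,910,000.00 × 0.08987 = AUD 1,699,441.70
AUD 1,699,441.70 × 45.58 = INR 77,460,552.69
INR 77,460,552.69 × 0.2475 = ZAR 19,171,486.79
Profit = ZAR 19,171,486.79 − ZAR 18,910,000.00

Profit: ZAR 261,486.79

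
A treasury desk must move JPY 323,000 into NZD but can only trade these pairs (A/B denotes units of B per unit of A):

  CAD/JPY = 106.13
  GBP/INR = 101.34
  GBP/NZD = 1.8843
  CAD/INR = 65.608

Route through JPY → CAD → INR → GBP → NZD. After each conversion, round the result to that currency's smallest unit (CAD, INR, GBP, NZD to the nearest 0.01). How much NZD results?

JPY 323,000 ÷ 106.13 = CAD 3,043.44
CAD 3,043.44 × 65.608 = INR 199,674.01
INR 199,674.01 ÷ 101.34 = GBP 1,970.34
GBP 1,970.34 × 1.8843 = NZD 3,712.71

NZD 3,712.71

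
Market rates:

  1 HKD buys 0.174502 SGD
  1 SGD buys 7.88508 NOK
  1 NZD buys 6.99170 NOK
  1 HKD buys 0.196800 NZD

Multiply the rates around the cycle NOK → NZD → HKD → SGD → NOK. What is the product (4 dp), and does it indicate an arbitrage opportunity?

1.0000 (no arbitrage)

Around NOK → NZD → HKD → SGD → NOK: 1 ÷ 6.99170 ÷ 0.196800 × 0.174502 × 7.88508 = 0.999997
Product ≈ 1 (deviation 0.000%, within rounding noise).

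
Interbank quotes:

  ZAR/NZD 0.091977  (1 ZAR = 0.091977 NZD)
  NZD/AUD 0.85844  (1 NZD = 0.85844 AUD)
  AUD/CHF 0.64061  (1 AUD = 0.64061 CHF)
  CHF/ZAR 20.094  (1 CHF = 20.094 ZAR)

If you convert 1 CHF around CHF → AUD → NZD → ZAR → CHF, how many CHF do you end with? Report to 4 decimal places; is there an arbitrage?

Around CHF → AUD → NZD → ZAR → CHF: 1 ÷ 0.64061 ÷ 0.85844 ÷ 0.091977 ÷ 20.094 = 0.983899
Product < 1; profitable direction is CHF → ZAR → NZD → AUD → CHF.

0.9839 (arbitrage exists)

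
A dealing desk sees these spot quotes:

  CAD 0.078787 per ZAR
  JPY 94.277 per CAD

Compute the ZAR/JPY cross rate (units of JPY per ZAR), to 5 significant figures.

1 ZAR × 0.078787 = 0.078787 CAD
0.078787 CAD × 94.277 = 7.4278 JPY

ZAR/JPY = 7.4278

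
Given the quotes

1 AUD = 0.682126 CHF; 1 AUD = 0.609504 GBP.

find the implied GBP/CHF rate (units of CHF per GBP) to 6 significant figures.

GBP/CHF = 1.11915

1 GBP ÷ 0.609504 = 1.64068 AUD
1.64068 AUD × 0.682126 = 1.11915 CHF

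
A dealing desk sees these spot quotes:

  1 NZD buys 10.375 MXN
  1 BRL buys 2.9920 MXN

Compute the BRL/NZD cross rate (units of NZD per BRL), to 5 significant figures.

BRL/NZD = 0.28839

1 BRL × 2.9920 = 2.992 MXN
2.992 MXN ÷ 10.375 = 0.288386 NZD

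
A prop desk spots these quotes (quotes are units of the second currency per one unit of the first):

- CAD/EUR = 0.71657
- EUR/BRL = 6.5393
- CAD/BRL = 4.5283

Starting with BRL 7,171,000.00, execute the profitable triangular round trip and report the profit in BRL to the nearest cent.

Profit: BRL 249,521.28

Profitable loop is BRL → CAD → EUR → BRL:
BRL 7,171,000.00 ÷ 4.5283 = CAD 1,583,596.49
CAD 1,583,596.49 × 0.71657 = EUR 1,134,757.74
EUR 1,134,757.74 × 6.5393 = BRL 7,420,521.28
Profit = BRL 7,420,521.28 − BRL 7,171,000.00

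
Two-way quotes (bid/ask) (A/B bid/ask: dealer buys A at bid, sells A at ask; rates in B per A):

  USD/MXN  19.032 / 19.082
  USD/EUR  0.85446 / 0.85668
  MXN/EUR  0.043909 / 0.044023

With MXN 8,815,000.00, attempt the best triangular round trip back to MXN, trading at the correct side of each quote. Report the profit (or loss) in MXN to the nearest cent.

Best loop MXN → USD → EUR → MXN:
MXN 8,815,000.00 ÷ 19.082 (buy USD at ask) = USD 461,953.67
USD 461,953.67 × 0.85446 (sell USD at bid) = EUR 394,720.94
EUR 394,720.94 ÷ 0.044023 (buy MXN at ask) = MXN 8,966,243.46

Net profit: MXN 151,243.46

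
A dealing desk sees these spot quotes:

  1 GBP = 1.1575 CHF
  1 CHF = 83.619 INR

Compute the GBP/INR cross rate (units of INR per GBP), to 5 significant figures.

GBP/INR = 96.789

1 GBP × 1.1575 = 1.1575 CHF
1.1575 CHF × 83.619 = 96.789 INR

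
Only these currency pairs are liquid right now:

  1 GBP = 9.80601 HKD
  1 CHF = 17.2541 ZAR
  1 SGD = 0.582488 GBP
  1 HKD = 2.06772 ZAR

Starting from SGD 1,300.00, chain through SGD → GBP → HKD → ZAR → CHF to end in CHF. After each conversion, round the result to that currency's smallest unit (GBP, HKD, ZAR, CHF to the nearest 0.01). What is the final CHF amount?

CHF 889.86

SGD 1,300.00 × 0.582488 = GBP 757.23
GBP 757.23 × 9.80601 = HKD 7,425.40
HKD 7,425.40 × 2.06772 = ZAR 15,353.65
ZAR 15,353.65 ÷ 17.2541 = CHF 889.86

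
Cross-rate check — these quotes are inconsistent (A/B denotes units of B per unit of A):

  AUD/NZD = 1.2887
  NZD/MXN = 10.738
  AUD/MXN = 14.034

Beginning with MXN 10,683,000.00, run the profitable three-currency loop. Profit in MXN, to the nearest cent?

Profit: MXN 151,265.46

Profitable loop is MXN → NZD → AUD → MXN:
MXN 10,683,000.00 ÷ 10.738 = NZD 994,878.00
NZD 994,878.00 ÷ 1.2887 = AUD 772,001.24
AUD 772,001.24 × 14.034 = MXN 10,834,265.46
Profit = MXN 10,834,265.46 − MXN 10,683,000.00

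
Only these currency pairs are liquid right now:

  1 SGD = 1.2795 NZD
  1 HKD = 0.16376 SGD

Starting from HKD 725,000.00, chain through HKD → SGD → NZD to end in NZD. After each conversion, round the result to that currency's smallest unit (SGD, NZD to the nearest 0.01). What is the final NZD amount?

NZD 151,909.92

HKD 725,000.00 × 0.16376 = SGD 118,726.00
SGD 118,726.00 × 1.2795 = NZD 151,909.92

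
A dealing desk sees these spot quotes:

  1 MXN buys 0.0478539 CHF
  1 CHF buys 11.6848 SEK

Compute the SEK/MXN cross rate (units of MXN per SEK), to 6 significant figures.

1 SEK ÷ 11.6848 = 0.0855813 CHF
0.0855813 CHF ÷ 0.0478539 = 1.78839 MXN

SEK/MXN = 1.78839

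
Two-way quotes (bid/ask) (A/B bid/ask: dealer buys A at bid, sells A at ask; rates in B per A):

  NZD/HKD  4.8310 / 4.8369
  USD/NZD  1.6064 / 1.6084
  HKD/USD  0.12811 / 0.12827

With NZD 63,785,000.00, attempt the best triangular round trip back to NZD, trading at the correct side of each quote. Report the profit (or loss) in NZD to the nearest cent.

Best loop NZD → USD → HKD → NZD:
NZD 63,785,000.00 ÷ 1.6084 (buy USD at ask) = USD 39,657,423.53
USD 39,657,423.53 ÷ 0.12827 (buy HKD at ask) = HKD 309,171,462.75
HKD 309,171,462.75 ÷ 4.8369 (buy NZD at ask) = NZD 63,919,341.47

Net profit: NZD 134,341.47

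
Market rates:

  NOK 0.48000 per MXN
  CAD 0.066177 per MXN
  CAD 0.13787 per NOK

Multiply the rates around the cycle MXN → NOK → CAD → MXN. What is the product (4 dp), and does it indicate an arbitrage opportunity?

Around MXN → NOK → CAD → MXN: 1 × 0.48000 × 0.13787 ÷ 0.066177 = 1.000009
Product ≈ 1 (deviation 0.001%, within rounding noise).

1.0000 (no arbitrage)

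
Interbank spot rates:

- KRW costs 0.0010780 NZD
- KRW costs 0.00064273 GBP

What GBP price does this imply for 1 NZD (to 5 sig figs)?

1 NZD ÷ 0.0010780 = 927.644 KRW
927.644 KRW × 0.00064273 = 0.596224 GBP

NZD/GBP = 0.59622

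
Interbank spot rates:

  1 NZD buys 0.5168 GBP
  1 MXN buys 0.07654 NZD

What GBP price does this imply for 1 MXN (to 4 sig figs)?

1 MXN × 0.07654 = 0.07654 NZD
0.07654 NZD × 0.5168 = 0.0395559 GBP

MXN/GBP = 0.03956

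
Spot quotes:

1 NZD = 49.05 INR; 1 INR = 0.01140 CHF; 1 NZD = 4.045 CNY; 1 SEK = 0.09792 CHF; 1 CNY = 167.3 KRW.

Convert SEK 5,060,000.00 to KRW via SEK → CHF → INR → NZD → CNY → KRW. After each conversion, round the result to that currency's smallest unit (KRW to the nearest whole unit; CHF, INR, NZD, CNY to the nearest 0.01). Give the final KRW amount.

SEK 5,060,000.00 × 0.09792 = CHF 495,475.20
CHF 495,475.20 ÷ 0.01140 = INR 43,462,736.84
INR 43,462,736.84 ÷ 49.05 = NZD 886,090.46
NZD 886,090.46 × 4.045 = CNY 3,584,235.91
CNY 3,584,235.91 × 167.3 = KRW 599,642,668

KRW 599,642,668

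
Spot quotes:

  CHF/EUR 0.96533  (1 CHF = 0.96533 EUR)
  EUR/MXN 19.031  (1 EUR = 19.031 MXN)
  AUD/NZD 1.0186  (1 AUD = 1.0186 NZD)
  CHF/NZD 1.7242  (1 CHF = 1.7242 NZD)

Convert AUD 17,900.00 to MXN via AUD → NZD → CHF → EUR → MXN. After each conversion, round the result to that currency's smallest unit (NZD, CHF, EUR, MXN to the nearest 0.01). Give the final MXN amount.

MXN 194,270.16

AUD 17,900.00 × 1.0186 = NZD 18,232.94
NZD 18,232.94 ÷ 1.7242 = CHF 10,574.72
CHF 10,574.72 × 0.96533 = EUR 10,208.09
EUR 10,208.09 × 19.031 = MXN 194,270.16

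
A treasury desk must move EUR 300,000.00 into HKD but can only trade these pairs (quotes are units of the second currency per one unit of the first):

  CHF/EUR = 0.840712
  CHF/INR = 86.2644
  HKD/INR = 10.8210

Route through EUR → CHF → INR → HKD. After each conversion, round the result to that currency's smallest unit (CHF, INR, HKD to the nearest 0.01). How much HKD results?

EUR 300,000.00 ÷ 0.840712 = CHF 356,840.39
CHF 356,840.39 × 86.2644 = INR 30,782,622.14
INR 30,782,622.14 ÷ 10.8210 = HKD 2,844,711.41

HKD 2,844,711.41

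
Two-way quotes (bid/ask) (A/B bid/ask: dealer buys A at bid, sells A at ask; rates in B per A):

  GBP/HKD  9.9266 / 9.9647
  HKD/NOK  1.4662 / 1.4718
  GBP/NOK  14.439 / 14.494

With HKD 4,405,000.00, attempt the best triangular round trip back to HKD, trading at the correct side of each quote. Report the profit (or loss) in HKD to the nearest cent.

Best loop HKD → NOK → GBP → HKD:
HKD 4,405,000.00 × 1.4662 (sell HKD at bid) = NOK 6,458,611.00
NOK 6,458,611.00 ÷ 14.494 (buy GBP at ask) = GBP 445,605.84
GBP 445,605.84 × 9.9266 (sell GBP at bid) = HKD 4,423,350.90

Net profit: HKD 18,350.90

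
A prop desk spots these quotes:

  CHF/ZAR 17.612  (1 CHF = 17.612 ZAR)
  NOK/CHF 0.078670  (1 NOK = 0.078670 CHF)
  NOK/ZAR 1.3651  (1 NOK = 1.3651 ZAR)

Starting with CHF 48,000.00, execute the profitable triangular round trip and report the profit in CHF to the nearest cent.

Profitable loop is CHF → ZAR → NOK → CHF:
CHF 48,000.00 × 17.612 = ZAR 845,376.00
ZAR 845,376.00 ÷ 1.3651 = NOK 619,277.71
NOK 619,277.71 × 0.078670 = CHF 48,718.58
Profit = CHF 48,718.58 − CHF 48,000.00

Profit: CHF 718.58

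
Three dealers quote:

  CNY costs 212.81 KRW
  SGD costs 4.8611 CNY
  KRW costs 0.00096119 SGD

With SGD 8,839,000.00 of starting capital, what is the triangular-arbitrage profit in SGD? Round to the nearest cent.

Profit: SGD 50,294.68

Profitable loop is SGD → KRW → CNY → SGD:
SGD 8,839,000.00 ÷ 0.00096119 = KRW 9,195,892,591
KRW 9,195,892,591 ÷ 212.81 = CNY 43,211,750.35
CNY 43,211,750.35 ÷ 4.8611 = SGD 8,889,294.68
Profit = SGD 8,889,294.68 − SGD 8,839,000.00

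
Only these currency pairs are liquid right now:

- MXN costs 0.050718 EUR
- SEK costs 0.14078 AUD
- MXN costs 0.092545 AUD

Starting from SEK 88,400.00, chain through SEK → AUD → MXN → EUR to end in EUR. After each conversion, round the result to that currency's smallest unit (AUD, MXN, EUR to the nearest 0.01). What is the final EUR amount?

EUR 6,820.28

SEK 88,400.00 × 0.14078 = AUD 12,444.95
AUD 12,444.95 ÷ 0.092545 = MXN 134,474.58
MXN 134,474.58 × 0.050718 = EUR 6,820.28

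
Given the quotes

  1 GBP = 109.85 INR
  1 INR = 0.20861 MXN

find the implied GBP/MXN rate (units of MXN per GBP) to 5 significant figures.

GBP/MXN = 22.916

1 GBP × 109.85 = 109.85 INR
109.85 INR × 0.20861 = 22.9158 MXN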